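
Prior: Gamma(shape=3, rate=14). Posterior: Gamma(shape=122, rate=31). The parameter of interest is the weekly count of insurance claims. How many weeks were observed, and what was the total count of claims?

n = 17 weeks with total 119 claims

Gamma–Poisson conjugacy: posterior shape = α + Σxᵢ, posterior rate = β + n.
Matching: Σxᵢ = 122 − 3 = 119 and n = 31 − 14 = 17.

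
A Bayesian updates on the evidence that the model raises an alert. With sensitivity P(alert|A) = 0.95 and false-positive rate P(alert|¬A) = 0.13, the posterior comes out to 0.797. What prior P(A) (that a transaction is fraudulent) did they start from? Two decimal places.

P(A) = 0.35

Bayes' rule in odds form gives O(A|E) = O(A)·[P(E|A)/P(E|¬A)], hence O(A) = O(A|E)/LR.
Posterior odds = 0.797/(1−0.797) = 3.9261. LR = 0.95/0.13 = 7.3077.
Prior odds = 3.9261/7.3077 = 0.5373, so P(A) = 0.5373/(1+0.5373) ≈ 0.35.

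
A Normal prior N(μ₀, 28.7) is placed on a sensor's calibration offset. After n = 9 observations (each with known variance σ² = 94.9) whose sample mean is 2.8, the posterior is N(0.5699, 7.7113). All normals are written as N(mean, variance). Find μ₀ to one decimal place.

With known observation variance, the Normal–Normal posterior has precision τ_n = τ₀ + n/σ² and mean μ_n = (τ₀μ₀ + (n/σ²)x̄)/τ_n.
Here τ₀ = 1/28.7 = 0.034843 and τ_data = 9/94.9 = 0.094837, so τ_n = 0.129680.
Rearranging for μ₀: μ₀ = (μ_n·τ_n − τ_data·x̄)/τ₀ = (0.5699·0.129680 − 0.094837·2.8) / 0.034843 = -0.191639/0.034843 ≈ -5.5.

μ₀ = -5.5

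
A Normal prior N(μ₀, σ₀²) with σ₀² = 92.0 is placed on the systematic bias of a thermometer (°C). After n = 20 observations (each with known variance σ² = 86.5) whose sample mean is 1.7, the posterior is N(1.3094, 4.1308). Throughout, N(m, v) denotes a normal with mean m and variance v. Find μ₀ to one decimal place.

The posterior mean is a precision-weighted average: μ_n = (τ₀μ₀ + τ_data·x̄)/(τ₀+τ_data), with τ₀=1/σ₀² and τ_data=n/σ².
Here τ₀ = 1/92.0 = 0.010870 and τ_data = 20/86.5 = 0.231214, so τ_n = 0.242084.
Rearranging for μ₀: μ₀ = (μ_n·τ_n − τ_data·x̄)/τ₀ = (1.3094·0.242084 − 0.231214·1.7) / 0.010870 = -0.076079/0.010870 ≈ -7.0.

μ₀ = -7.0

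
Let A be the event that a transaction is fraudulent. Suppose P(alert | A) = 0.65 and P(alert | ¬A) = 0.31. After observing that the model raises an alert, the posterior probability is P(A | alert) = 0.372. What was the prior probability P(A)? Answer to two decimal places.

Bayes' rule in odds form gives O(A|E) = O(A)·[P(E|A)/P(E|¬A)], hence O(A) = O(A|E)/LR.
Posterior odds = 0.372/(1−0.372) = 0.5924. LR = 0.65/0.31 = 2.0968.
Prior odds = 0.5924/2.0968 = 0.2825, so P(A) = 0.2825/(1+0.2825) ≈ 0.22.

P(A) = 0.22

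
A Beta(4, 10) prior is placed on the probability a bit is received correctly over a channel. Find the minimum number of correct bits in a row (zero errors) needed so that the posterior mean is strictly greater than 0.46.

k = 5

After k correct bits and 0 errors the posterior is Beta(4+k, 10), with mean (4+k)/(4+10+k).
Set (4+k)/(14+k) > 0.46 and solve: k > (0.46·14 − 4)/(1 − 0.46) = 4.519.
The smallest integer exceeding 4.519 is 5.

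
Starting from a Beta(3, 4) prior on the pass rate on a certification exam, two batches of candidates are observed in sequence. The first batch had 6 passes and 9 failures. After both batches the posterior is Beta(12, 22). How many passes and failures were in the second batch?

Sequential conjugate updates are equivalent to a single update on the pooled data, so total successes = posterior α − prior α and total failures = posterior β − prior β.
Total across both batches: 12−3=9 passes, 22−4=18 failures.
Subtract the first batch: 9−6=3 passes and 18−9=9 failures.

3 passes and 9 failures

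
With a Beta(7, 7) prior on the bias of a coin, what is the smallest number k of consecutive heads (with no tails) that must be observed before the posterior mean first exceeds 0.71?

k = 11

After k heads and 0 tails the posterior is Beta(7+k, 7), with mean (7+k)/(7+7+k).
Set (7+k)/(14+k) > 0.71 and solve: k > (0.71·14 − 7)/(1 − 0.71) = 10.138.
The smallest integer exceeding 10.138 is 11.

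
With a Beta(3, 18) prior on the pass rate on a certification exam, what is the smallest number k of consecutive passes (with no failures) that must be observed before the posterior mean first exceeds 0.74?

k = 49

After k passes and 0 failures the posterior is Beta(3+k, 18), with mean (3+k)/(3+18+k).
Set (3+k)/(21+k) > 0.74 and solve: k > (0.74·21 − 3)/(1 − 0.74) = 48.231.
The smallest integer exceeding 48.231 is 49, and checking k=49: (52)/(70) = 0.7429 > 0.74.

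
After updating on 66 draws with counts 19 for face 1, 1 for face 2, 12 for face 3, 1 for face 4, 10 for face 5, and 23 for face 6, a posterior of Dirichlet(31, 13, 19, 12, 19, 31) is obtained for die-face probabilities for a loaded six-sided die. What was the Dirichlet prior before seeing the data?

For a Dirichlet(α) prior with multinomial counts c, the posterior is Dirichlet(α + c) componentwise.
Subtract each count from the matching posterior parameter: 31−19=12, 13−1=12, 19−12=7, 12−1=11, 19−10=9, 31−23=8.

Dirichlet(12, 12, 7, 11, 9, 8)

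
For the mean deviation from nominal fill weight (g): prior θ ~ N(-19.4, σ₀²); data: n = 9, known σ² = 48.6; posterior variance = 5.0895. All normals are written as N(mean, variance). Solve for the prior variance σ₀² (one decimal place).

σ₀² = 88.5

Posterior precision equals prior precision plus data precision: 1/σ_n² = 1/σ₀² + n/σ².
So 1/σ₀² = 1/5.0895 − 9/48.6 = 0.196483 − 0.185185 = 0.011298.
Hence σ₀² = 1/0.011298 ≈ 88.5.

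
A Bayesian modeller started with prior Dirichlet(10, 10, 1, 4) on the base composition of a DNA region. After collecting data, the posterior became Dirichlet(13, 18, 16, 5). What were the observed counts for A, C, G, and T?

For a Dirichlet(α) prior with multinomial counts c, the posterior is Dirichlet(α + c) componentwise.
Counts are posterior − prior componentwise: 13−10=3, 18−10=8, 16−1=15, 5−4=1.

counts (3, 8, 15, 1)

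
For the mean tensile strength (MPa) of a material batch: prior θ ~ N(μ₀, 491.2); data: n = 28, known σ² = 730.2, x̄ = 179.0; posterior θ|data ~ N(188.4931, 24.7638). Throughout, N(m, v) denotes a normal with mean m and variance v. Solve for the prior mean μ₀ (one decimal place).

μ₀ = 367.3

The posterior mean is a precision-weighted average: μ_n = (τ₀μ₀ + τ_data·x̄)/(τ₀+τ_data), with τ₀=1/σ₀² and τ_data=n/σ².
Here τ₀ = 1/491.2 = 0.002036 and τ_data = 28/730.2 = 0.038346, so τ_n = 0.040382.
Rearranging for μ₀: μ₀ = (μ_n·τ_n − τ_data·x̄)/τ₀ = (188.4931·0.040382 − 0.038346·179.0) / 0.002036 = 0.747794/0.002036 ≈ 367.3.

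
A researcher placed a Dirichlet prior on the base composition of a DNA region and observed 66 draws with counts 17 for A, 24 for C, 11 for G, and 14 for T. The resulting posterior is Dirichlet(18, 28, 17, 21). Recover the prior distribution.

Dirichlet(1, 4, 6, 7)

For a Dirichlet(α) prior with multinomial counts c, the posterior is Dirichlet(α + c) componentwise.
Subtract each count from the matching posterior parameter: 18−17=1, 28−24=4, 17−11=6, 21−14=7.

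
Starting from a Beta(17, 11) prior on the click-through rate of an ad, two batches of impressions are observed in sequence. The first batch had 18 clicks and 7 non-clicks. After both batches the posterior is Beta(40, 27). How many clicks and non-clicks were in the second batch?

Because Beta–binomial updating is additive in the counts, the combined data contributed (α_post−α_prior, β_post−β_prior) successes and failures.
Total across both batches: 40−17=23 clicks, 27−11=16 non-clicks.
Subtract the first batch: 23−18=5 clicks and 16−7=9 non-clicks.

5 clicks and 9 non-clicks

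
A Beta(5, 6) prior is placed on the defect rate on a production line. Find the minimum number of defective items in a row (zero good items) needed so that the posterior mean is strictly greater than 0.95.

k = 110

After k defective items and 0 good items the posterior is Beta(5+k, 6), with mean (5+k)/(5+6+k).
Set (5+k)/(11+k) > 0.95 and solve: k > (0.95·11 − 5)/(1 − 0.95) = 109.000.
The smallest integer exceeding 109.000 is 110, and checking k=110: (115)/(121) = 0.9504 > 0.95.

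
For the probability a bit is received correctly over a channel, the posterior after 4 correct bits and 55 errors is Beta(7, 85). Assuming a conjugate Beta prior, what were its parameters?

Beta(3, 30)

A Beta(a, b) prior with s successes and f failures in binomial data gives a Beta(a+s, b+f) posterior.
Subtract the data counts: 7−4=3, 85−55=30.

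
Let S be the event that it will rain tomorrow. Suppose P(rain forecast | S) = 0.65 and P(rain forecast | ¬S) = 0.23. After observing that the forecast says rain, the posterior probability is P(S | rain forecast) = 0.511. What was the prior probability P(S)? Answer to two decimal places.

P(S) = 0.27

Bayes' rule in odds form gives O(S|E) = O(S)·[P(E|S)/P(E|¬S)], hence O(S) = O(S|E)/LR.
Posterior odds = 0.511/(1−0.511) = 1.0450. LR = 0.65/0.23 = 2.8261.
Prior odds = 1.0450/2.8261 = 0.3698, so P(S) = 0.3698/(1+0.3698) ≈ 0.27.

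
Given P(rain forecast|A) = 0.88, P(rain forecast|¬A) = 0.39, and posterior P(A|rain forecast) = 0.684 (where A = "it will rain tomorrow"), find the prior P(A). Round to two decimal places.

P(A) = 0.49

In odds form, posterior odds = prior odds × likelihood ratio, so prior odds = posterior odds ÷ LR.
Posterior odds = 0.684/(1−0.684) = 2.1646. LR = 0.88/0.39 = 2.2564.
Prior odds = 2.1646/2.2564 = 0.9593, so P(A) = 0.9593/(1+0.9593) ≈ 0.49.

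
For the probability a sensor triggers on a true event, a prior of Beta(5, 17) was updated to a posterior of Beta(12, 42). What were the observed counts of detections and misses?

Beta is conjugate to the binomial likelihood: posterior = Beta(α+s, β+f).
Match parameters: s=12−5=7, f=42−17=25.

7 detections and 25 misses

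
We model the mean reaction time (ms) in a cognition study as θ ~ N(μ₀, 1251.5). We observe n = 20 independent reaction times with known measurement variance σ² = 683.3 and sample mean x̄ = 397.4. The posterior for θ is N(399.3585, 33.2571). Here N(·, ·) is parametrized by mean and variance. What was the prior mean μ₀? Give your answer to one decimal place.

With known observation variance, the Normal–Normal posterior has precision τ_n = τ₀ + n/σ² and mean μ_n = (τ₀μ₀ + (n/σ²)x̄)/τ_n.
Here τ₀ = 1/1251.5 = 0.000799 and τ_data = 20/683.3 = 0.029270, so τ_n = 0.030069.
Rearranging for μ₀: μ₀ = (μ_n·τ_n − τ_data·x̄)/τ₀ = (399.3585·0.030069 − 0.029270·397.4) / 0.000799 = 0.376413/0.000799 ≈ 471.1.

μ₀ = 471.1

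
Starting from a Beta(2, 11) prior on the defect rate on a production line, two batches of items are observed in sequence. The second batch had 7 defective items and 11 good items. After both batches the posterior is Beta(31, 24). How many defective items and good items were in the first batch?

22 defective items and 2 good items

Because Beta–binomial updating is additive in the counts, the combined data contributed (α_post−α_prior, β_post−β_prior) successes and failures.
Total across both batches: 31−2=29 defective items, 24−11=13 good items.
Subtract the second batch: 29−7=22 defective items and 13−11=2 good items.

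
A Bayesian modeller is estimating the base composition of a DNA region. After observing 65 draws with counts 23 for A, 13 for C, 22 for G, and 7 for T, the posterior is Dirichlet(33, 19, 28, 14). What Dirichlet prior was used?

For a Dirichlet(α) prior with multinomial counts c, the posterior is Dirichlet(α + c) componentwise.
Subtract each count from the matching posterior parameter: 33−23=10, 19−13=6, 28−22=6, 14−7=7.

Dirichlet(10, 6, 6, 7)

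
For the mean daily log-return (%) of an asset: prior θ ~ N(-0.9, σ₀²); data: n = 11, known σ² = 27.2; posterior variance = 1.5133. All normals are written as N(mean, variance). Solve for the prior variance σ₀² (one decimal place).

σ₀² = 3.9

For the Normal–Normal model with known σ², precisions add: τ_n = τ₀ + n/σ².
So 1/σ₀² = 1/1.5133 − 11/27.2 = 0.660808 − 0.404412 = 0.256396.
Hence σ₀² = 1/0.256396 ≈ 3.9.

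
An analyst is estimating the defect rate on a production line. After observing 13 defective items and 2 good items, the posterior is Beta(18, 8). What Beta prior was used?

Beta(5, 6)

Beta is conjugate to the binomial likelihood: posterior = Beta(α+s, β+f).
Subtract the data counts: 18−13=5, 8−2=6.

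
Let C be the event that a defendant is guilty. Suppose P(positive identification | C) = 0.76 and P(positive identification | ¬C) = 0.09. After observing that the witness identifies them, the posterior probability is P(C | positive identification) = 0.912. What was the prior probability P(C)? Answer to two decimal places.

P(C) = 0.55

Bayes' rule in odds form gives O(C|E) = O(C)·[P(E|C)/P(E|¬C)], hence O(C) = O(C|E)/LR.
Posterior odds = 0.912/(1−0.912) = 10.3636. LR = 0.76/0.09 = 8.4444.
Prior odds = 10.3636/8.4444 = 1.2273, so P(C) = 1.2273/(1+1.2273) ≈ 0.55.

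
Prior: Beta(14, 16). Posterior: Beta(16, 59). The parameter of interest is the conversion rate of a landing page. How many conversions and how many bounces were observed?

A Beta(a, b) prior with s successes and f failures in binomial data gives a Beta(a+s, b+f) posterior.
So s = 16 − 14 = 2 and f = 59 − 16 = 43.

2 conversions and 43 bounces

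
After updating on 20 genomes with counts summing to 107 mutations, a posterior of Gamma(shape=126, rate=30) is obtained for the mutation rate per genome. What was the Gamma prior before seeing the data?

A Gamma(α, β) prior (rate parametrization) on a Poisson rate with n observations summing to S gives posterior Gamma(α+S, β+n).
So α = 126 − 107 = 19 and β = 30 − 20 = 10.

Gamma(shape=19, rate=10)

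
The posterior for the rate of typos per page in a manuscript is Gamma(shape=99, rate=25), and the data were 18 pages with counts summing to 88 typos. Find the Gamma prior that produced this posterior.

A Gamma(α, β) prior (rate parametrization) on a Poisson rate with n observations summing to S gives posterior Gamma(α+S, β+n).
So α = 99 − 88 = 11 and β = 25 − 18 = 7.

Gamma(shape=11, rate=7)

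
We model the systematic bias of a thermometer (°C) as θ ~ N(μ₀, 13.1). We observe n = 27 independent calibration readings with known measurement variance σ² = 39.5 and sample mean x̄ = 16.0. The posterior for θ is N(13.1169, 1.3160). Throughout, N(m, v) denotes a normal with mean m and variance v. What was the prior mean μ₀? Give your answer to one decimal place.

μ₀ = -12.7

With known observation variance, the Normal–Normal posterior has precision τ_n = τ₀ + n/σ² and mean μ_n = (τ₀μ₀ + (n/σ²)x̄)/τ_n.
Here τ₀ = 1/13.1 = 0.076336 and τ_data = 27/39.5 = 0.683544, so τ_n = 0.759880.
Rearranging for μ₀: μ₀ = (μ_n·τ_n − τ_data·x̄)/τ₀ = (13.1169·0.759880 − 0.683544·16.0) / 0.076336 = -0.969434/0.076336 ≈ -12.7.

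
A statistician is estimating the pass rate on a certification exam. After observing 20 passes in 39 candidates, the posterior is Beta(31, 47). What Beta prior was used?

Beta(11, 28)

Beta is conjugate to the binomial likelihood: posterior = Beta(α+s, β+f).
So α = 31 − 20 = 11 and β = 47 − 19 = 28.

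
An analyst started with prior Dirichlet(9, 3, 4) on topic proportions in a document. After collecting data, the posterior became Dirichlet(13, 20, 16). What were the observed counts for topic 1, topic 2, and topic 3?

counts (4, 17, 12)

For a Dirichlet(α) prior with multinomial counts c, the posterior is Dirichlet(α + c) componentwise.
Counts are posterior − prior componentwise: 13−9=4, 20−3=17, 16−4=12.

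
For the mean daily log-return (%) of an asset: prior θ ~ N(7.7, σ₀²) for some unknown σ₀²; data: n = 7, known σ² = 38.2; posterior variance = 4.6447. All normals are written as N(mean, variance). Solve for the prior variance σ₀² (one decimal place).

σ₀² = 31.2

For the Normal–Normal model with known σ², precisions add: τ_n = τ₀ + n/σ².
So 1/σ₀² = 1/4.6447 − 7/38.2 = 0.215299 − 0.183246 = 0.032053.
Hence σ₀² = 1/0.032053 ≈ 31.2.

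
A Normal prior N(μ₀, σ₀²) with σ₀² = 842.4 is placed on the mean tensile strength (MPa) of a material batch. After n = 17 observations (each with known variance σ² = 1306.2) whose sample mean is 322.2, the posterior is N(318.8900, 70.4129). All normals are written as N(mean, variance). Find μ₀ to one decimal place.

With known observation variance, the Normal–Normal posterior has precision τ_n = τ₀ + n/σ² and mean μ_n = (τ₀μ₀ + (n/σ²)x̄)/τ_n.
Here τ₀ = 1/842.4 = 0.001187 and τ_data = 17/1306.2 = 0.013015, so τ_n = 0.014202.
Rearranging for μ₀: μ₀ = (μ_n·τ_n − τ_data·x̄)/τ₀ = (318.8900·0.014202 − 0.013015·322.2) / 0.001187 = 0.335443/0.001187 ≈ 282.6.

μ₀ = 282.6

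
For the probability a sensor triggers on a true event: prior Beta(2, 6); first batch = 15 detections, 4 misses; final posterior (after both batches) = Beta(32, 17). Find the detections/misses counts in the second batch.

Because Beta–binomial updating is additive in the counts, the combined data contributed (α_post−α_prior, β_post−β_prior) successes and failures.
Total across both batches: 32−2=30 detections, 17−6=11 misses.
Subtract the first batch: 30−15=15 detections and 11−4=7 misses.

15 detections and 7 misses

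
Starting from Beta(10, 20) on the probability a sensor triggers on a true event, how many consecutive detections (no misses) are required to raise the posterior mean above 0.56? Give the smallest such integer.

k = 16

After k detections and 0 misses the posterior is Beta(10+k, 20), with mean (10+k)/(10+20+k).
Set (10+k)/(30+k) > 0.56 and solve: k > (0.56·30 − 10)/(1 − 0.56) = 15.455.
The smallest integer exceeding 15.455 is 16, and checking k=16: (26)/(46) = 0.5652 > 0.56.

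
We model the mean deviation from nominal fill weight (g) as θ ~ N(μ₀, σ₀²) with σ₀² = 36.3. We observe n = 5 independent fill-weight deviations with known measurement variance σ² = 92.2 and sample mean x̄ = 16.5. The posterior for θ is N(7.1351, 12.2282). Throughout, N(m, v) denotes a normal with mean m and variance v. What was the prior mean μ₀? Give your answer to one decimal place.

μ₀ = -11.3

With known observation variance, the Normal–Normal posterior has precision τ_n = τ₀ + n/σ² and mean μ_n = (τ₀μ₀ + (n/σ²)x̄)/τ_n.
Here τ₀ = 1/36.3 = 0.027548 and τ_data = 5/92.2 = 0.054230, so τ_n = 0.081778.
Rearranging for μ₀: μ₀ = (μ_n·τ_n − τ_data·x̄)/τ₀ = (7.1351·0.081778 − 0.054230·16.5) / 0.027548 = -0.311301/0.027548 ≈ -11.3.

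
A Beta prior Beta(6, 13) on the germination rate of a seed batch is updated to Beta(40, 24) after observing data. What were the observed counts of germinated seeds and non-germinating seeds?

34 germinated seeds and 11 non-germinating seeds

A Beta(a, b) prior with s successes and f failures in binomial data gives a Beta(a+s, b+f) posterior.
So s = 40 − 6 = 34 and f = 24 − 13 = 11.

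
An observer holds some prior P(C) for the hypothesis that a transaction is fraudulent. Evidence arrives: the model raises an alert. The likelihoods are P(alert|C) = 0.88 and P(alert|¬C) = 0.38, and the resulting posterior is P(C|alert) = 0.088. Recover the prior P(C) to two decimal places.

P(C) = 0.04

In odds form, posterior odds = prior odds × likelihood ratio, so prior odds = posterior odds ÷ LR.
Posterior odds = 0.088/(1−0.088) = 0.0965. LR = 0.88/0.38 = 2.3158.
Prior odds = 0.0965/2.3158 = 0.0417, so P(C) = 0.0417/(1+0.0417) ≈ 0.04.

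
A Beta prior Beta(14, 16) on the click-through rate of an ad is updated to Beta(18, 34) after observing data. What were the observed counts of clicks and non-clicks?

4 clicks and 18 non-clicks

Under Beta–binomial conjugacy the posterior parameters are (a+s, b+f).
So s = 18 − 14 = 4 and f = 34 − 16 = 18.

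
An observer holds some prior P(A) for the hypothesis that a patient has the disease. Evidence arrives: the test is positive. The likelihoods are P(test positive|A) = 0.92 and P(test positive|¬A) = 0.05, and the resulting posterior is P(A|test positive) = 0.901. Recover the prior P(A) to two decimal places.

Bayes' rule in odds form gives O(A|E) = O(A)·[P(E|A)/P(E|¬A)], hence O(A) = O(A|E)/LR.
Posterior odds = 0.901/(1−0.901) = 9.1010. LR = 0.92/0.05 = 18.4000.
Prior odds = 9.1010/18.4000 = 0.4946, so P(A) = 0.4946/(1+0.4946) ≈ 0.33.

P(A) = 0.33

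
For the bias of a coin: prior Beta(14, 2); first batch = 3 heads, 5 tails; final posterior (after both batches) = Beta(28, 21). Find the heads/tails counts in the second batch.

Sequential conjugate updates are equivalent to a single update on the pooled data, so total successes = posterior α − prior α and total failures = posterior β − prior β.
Total across both batches: 28−14=14 heads, 21−2=19 tails.
Subtract the first batch: 14−3=11 heads and 19−5=14 tails.

11 heads and 14 tails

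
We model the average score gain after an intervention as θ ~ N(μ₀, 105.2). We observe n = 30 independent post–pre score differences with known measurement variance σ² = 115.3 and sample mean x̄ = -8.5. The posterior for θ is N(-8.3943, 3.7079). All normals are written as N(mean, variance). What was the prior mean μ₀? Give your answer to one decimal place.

μ₀ = -5.5

The posterior mean is a precision-weighted average: μ_n = (τ₀μ₀ + τ_data·x̄)/(τ₀+τ_data), with τ₀=1/σ₀² and τ_data=n/σ².
Here τ₀ = 1/105.2 = 0.009506 and τ_data = 30/115.3 = 0.260191, so τ_n = 0.269697.
Rearranging for μ₀: μ₀ = (μ_n·τ_n − τ_data·x̄)/τ₀ = (-8.3943·0.269697 − 0.260191·-8.5) / 0.009506 = -0.052294/0.009506 ≈ -5.5.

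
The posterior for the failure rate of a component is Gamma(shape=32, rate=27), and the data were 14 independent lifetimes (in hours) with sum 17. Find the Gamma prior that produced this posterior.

For an exponential likelihood with a Gamma(α, β) prior on the rate, n observations with total T give posterior Gamma(α+n, β+T).
So α = 32 − 14 = 18 and β = 27 − 17 = 10.

Gamma(shape=18, rate=10)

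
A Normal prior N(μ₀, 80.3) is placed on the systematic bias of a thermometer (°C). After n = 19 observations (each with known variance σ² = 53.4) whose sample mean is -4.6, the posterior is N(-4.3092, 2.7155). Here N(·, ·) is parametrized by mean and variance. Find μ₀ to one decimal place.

The posterior mean is a precision-weighted average: μ_n = (τ₀μ₀ + τ_data·x̄)/(τ₀+τ_data), with τ₀=1/σ₀² and τ_data=n/σ².
Here τ₀ = 1/80.3 = 0.012453 and τ_data = 19/53.4 = 0.355805, so τ_n = 0.368258.
Rearranging for μ₀: μ₀ = (μ_n·τ_n − τ_data·x̄)/τ₀ = (-4.3092·0.368258 − 0.355805·-4.6) / 0.012453 = 0.049806/0.012453 ≈ 4.0.

μ₀ = 4.0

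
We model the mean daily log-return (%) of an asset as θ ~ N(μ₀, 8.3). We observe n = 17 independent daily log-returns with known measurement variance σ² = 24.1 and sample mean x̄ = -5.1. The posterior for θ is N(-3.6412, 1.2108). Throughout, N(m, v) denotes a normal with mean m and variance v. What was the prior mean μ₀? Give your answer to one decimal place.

The posterior mean is a precision-weighted average: μ_n = (τ₀μ₀ + τ_data·x̄)/(τ₀+τ_data), with τ₀=1/σ₀² and τ_data=n/σ².
Here τ₀ = 1/8.3 = 0.120482 and τ_data = 17/24.1 = 0.705394, so τ_n = 0.825876.
Rearranging for μ₀: μ₀ = (μ_n·τ_n − τ_data·x̄)/τ₀ = (-3.6412·0.825876 − 0.705394·-5.1) / 0.120482 = 0.590330/0.120482 ≈ 4.9.

μ₀ = 4.9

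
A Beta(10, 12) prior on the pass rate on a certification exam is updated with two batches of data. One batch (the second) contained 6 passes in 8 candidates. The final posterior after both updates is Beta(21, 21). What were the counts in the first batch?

5 passes and 7 failures

Sequential conjugate updates are equivalent to a single update on the pooled data, so total successes = posterior α − prior α and total failures = posterior β − prior β.
Total across both batches: 21−10=11 passes, 21−12=9 failures.
Subtract the second batch: 11−6=5 passes and 9−2=7 failures.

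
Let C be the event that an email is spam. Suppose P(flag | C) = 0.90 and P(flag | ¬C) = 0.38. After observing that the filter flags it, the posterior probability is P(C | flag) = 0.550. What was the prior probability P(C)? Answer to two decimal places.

Bayes' rule in odds form gives O(C|E) = O(C)·[P(E|C)/P(E|¬C)], hence O(C) = O(C|E)/LR.
Posterior odds = 0.550/(1−0.550) = 1.2222. LR = 0.90/0.38 = 2.3684.
Prior odds = 1.2222/2.3684 = 0.5160, so P(C) = 0.5160/(1+0.5160) ≈ 0.34.

P(C) = 0.34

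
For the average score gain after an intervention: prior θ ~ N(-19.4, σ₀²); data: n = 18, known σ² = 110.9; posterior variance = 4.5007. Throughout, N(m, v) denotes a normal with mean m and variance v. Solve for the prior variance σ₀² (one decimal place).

Posterior precision equals prior precision plus data precision: 1/σ_n² = 1/σ₀² + n/σ².
So 1/σ₀² = 1/4.5007 − 18/110.9 = 0.222188 − 0.162308 = 0.059880.
Hence σ₀² = 1/0.059880 ≈ 16.7.

σ₀² = 16.7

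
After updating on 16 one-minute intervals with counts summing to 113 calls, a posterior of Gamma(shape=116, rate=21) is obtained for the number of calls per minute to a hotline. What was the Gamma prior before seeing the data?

Gamma(shape=3, rate=5)

Gamma–Poisson conjugacy: posterior shape = α + Σxᵢ, posterior rate = β + n.
So α = 116 − 113 = 3 and β = 21 − 16 = 5.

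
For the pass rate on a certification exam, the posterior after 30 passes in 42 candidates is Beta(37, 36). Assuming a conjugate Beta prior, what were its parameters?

A Beta(a, b) prior with s successes and f failures in binomial data gives a Beta(a+s, b+f) posterior.
Subtract the data counts: 37−30=7, 36−12=24.

Beta(7, 24)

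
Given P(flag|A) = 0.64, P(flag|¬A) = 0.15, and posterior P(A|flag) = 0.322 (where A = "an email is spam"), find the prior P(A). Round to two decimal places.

In odds form, posterior odds = prior odds × likelihood ratio, so prior odds = posterior odds ÷ LR.
Posterior odds = 0.322/(1−0.322) = 0.4749. LR = 0.64/0.15 = 4.2667.
Prior odds = 0.4749/4.2667 = 0.1113, so P(A) = 0.1113/(1+0.1113) ≈ 0.10.

P(A) = 0.10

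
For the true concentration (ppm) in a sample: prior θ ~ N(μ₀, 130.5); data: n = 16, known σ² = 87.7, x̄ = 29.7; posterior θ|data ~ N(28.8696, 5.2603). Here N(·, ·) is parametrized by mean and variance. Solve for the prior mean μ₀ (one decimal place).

μ₀ = 9.1

With known observation variance, the Normal–Normal posterior has precision τ_n = τ₀ + n/σ² and mean μ_n = (τ₀μ₀ + (n/σ²)x̄)/τ_n.
Here τ₀ = 1/130.5 = 0.007663 and τ_data = 16/87.7 = 0.182440, so τ_n = 0.190103.
Rearranging for μ₀: μ₀ = (μ_n·τ_n − τ_data·x̄)/τ₀ = (28.8696·0.190103 − 0.182440·29.7) / 0.007663 = 0.069730/0.007663 ≈ 9.1.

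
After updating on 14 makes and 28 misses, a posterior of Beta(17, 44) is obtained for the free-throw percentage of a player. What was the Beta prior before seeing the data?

A Beta(α, β) prior with s successes and f failures in binomial data gives a Beta(α+s, β+f) posterior.
So α = 17 − 14 = 3 and β = 44 − 28 = 16.

Beta(3, 16)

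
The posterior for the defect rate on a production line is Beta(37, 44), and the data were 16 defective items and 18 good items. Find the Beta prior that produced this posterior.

A Beta(α, β) prior with s successes and f failures in binomial data gives a Beta(α+s, β+f) posterior.
So α = 37 − 16 = 21 and β = 44 − 18 = 26.

Beta(21, 26)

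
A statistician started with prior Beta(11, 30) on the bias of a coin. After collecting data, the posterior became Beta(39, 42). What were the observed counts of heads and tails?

28 heads and 12 tails

Under Beta–binomial conjugacy the posterior parameters are (α+s, β+f).
Match parameters: s=39−11=28, f=42−30=12.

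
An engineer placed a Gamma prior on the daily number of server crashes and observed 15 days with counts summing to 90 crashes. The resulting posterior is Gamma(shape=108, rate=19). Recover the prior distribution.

Gamma(shape=18, rate=4)

A Gamma(α, β) prior (rate parametrization) on a Poisson rate with n observations summing to S gives posterior Gamma(α+S, β+n).
So α = 108 − 90 = 18 and β = 19 − 15 = 4.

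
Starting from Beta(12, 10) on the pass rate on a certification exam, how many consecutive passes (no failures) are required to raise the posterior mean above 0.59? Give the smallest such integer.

k = 3

After k passes and 0 failures the posterior is Beta(12+k, 10), with mean (12+k)/(12+10+k).
Set (12+k)/(22+k) > 0.59 and solve: k > (0.59·22 − 12)/(1 − 0.59) = 2.390.
The smallest integer exceeding 2.390 is 3, and checking k=3: (15)/(25) = 0.6000 > 0.59.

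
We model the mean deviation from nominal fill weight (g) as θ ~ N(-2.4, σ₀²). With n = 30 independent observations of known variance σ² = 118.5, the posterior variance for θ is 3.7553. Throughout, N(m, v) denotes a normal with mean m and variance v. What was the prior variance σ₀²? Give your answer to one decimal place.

σ₀² = 76.2

For the Normal–Normal model with known σ², precisions add: τ_n = τ₀ + n/σ².
So 1/σ₀² = 1/3.7553 − 30/118.5 = 0.266290 − 0.253165 = 0.013125.
Hence σ₀² = 1/0.013125 ≈ 76.2.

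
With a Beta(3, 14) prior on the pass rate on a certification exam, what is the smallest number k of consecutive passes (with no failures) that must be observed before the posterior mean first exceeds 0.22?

After k passes and 0 failures the posterior is Beta(3+k, 14), with mean (3+k)/(3+14+k).
Set (3+k)/(17+k) > 0.22 and solve: k > (0.22·17 − 3)/(1 − 0.22) = 0.949.
The smallest integer exceeding 0.949 is 1, and checking k=1: (4)/(18) = 0.2222 > 0.22.

k = 1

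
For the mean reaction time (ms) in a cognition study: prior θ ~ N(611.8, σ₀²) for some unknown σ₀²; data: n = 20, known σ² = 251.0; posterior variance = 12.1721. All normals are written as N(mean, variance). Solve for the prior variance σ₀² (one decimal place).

σ₀² = 404.2

Posterior precision equals prior precision plus data precision: 1/σ_n² = 1/σ₀² + n/σ².
So 1/σ₀² = 1/12.1721 − 20/251.0 = 0.082155 − 0.079681 = 0.002474.
Hence σ₀² = 1/0.002474 ≈ 404.2.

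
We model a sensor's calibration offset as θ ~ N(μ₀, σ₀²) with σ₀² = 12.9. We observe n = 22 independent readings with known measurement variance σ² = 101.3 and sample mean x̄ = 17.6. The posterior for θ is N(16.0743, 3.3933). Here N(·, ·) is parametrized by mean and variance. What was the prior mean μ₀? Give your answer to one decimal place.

The posterior mean is a precision-weighted average: μ_n = (τ₀μ₀ + τ_data·x̄)/(τ₀+τ_data), with τ₀=1/σ₀² and τ_data=n/σ².
Here τ₀ = 1/12.9 = 0.077519 and τ_data = 22/101.3 = 0.217177, so τ_n = 0.294696.
Rearranging for μ₀: μ₀ = (μ_n·τ_n − τ_data·x̄)/τ₀ = (16.0743·0.294696 − 0.217177·17.6) / 0.077519 = 0.914717/0.077519 ≈ 11.8.

μ₀ = 11.8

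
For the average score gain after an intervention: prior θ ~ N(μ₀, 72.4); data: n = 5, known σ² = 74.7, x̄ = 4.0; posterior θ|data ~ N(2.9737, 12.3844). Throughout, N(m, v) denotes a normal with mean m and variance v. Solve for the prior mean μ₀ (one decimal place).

The posterior mean is a precision-weighted average: μ_n = (τ₀μ₀ + τ_data·x̄)/(τ₀+τ_data), with τ₀=1/σ₀² and τ_data=n/σ².
Here τ₀ = 1/72.4 = 0.013812 and τ_data = 5/74.7 = 0.066934, so τ_n = 0.080746.
Rearranging for μ₀: μ₀ = (μ_n·τ_n − τ_data·x̄)/τ₀ = (2.9737·0.080746 − 0.066934·4.0) / 0.013812 = -0.027622/0.013812 ≈ -2.0.

μ₀ = -2.0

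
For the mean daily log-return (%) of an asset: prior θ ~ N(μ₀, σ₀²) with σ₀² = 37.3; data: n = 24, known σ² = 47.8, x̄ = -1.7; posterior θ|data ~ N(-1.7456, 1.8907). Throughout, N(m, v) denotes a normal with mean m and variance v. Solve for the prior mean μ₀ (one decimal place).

μ₀ = -2.6

With known observation variance, the Normal–Normal posterior has precision τ_n = τ₀ + n/σ² and mean μ_n = (τ₀μ₀ + (n/σ²)x̄)/τ_n.
Here τ₀ = 1/37.3 = 0.026810 and τ_data = 24/47.8 = 0.502092, so τ_n = 0.528902.
Rearranging for μ₀: μ₀ = (μ_n·τ_n − τ_data·x̄)/τ₀ = (-1.7456·0.528902 − 0.502092·-1.7) / 0.026810 = -0.069695/0.026810 ≈ -2.6.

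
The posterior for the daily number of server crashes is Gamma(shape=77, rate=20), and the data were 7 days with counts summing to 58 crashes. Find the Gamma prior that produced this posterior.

A Gamma(α, β) prior (rate parametrization) on a Poisson rate with n observations summing to S gives posterior Gamma(α+S, β+n).
So α = 77 − 58 = 19 and β = 20 − 7 = 13.

Gamma(shape=19, rate=13)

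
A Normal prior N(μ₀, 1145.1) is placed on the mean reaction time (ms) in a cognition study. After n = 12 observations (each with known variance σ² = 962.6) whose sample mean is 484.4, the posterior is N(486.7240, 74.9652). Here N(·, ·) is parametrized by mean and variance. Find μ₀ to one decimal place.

With known observation variance, the Normal–Normal posterior has precision τ_n = τ₀ + n/σ² and mean μ_n = (τ₀μ₀ + (n/σ²)x̄)/τ_n.
Here τ₀ = 1/1145.1 = 0.000873 and τ_data = 12/962.6 = 0.012466, so τ_n = 0.013339.
Rearranging for μ₀: μ₀ = (μ_n·τ_n − τ_data·x̄)/τ₀ = (486.7240·0.013339 − 0.012466·484.4) / 0.000873 = 0.453881/0.000873 ≈ 519.9.

μ₀ = 519.9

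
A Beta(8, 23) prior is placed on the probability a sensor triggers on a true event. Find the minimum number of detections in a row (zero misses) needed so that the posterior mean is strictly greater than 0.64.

k = 33

After k detections and 0 misses the posterior is Beta(8+k, 23), with mean (8+k)/(8+23+k).
Set (8+k)/(31+k) > 0.64 and solve: k > (0.64·31 − 8)/(1 − 0.64) = 32.889.
The smallest integer exceeding 32.889 is 33.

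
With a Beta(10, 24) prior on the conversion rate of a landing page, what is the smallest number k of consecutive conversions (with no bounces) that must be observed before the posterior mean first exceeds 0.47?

After k conversions and 0 bounces the posterior is Beta(10+k, 24), with mean (10+k)/(10+24+k).
Set (10+k)/(34+k) > 0.47 and solve: k > (0.47·34 − 10)/(1 − 0.47) = 11.283.
The smallest integer exceeding 11.283 is 12.

k = 12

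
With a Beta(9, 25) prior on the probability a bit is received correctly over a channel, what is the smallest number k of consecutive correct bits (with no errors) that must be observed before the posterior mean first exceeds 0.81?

k = 98

After k correct bits and 0 errors the posterior is Beta(9+k, 25), with mean (9+k)/(9+25+k).
Set (9+k)/(34+k) > 0.81 and solve: k > (0.81·34 − 9)/(1 − 0.81) = 97.579.
The smallest integer exceeding 97.579 is 98, and checking k=98: (107)/(132) = 0.8106 > 0.81.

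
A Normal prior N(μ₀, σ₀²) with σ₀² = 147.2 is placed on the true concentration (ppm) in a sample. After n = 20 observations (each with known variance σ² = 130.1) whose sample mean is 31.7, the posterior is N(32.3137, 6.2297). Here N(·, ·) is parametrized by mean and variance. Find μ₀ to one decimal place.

μ₀ = 46.2

The posterior mean is a precision-weighted average: μ_n = (τ₀μ₀ + τ_data·x̄)/(τ₀+τ_data), with τ₀=1/σ₀² and τ_data=n/σ².
Here τ₀ = 1/147.2 = 0.006793 and τ_data = 20/130.1 = 0.153728, so τ_n = 0.160521.
Rearranging for μ₀: μ₀ = (μ_n·τ_n − τ_data·x̄)/τ₀ = (32.3137·0.160521 − 0.153728·31.7) / 0.006793 = 0.313850/0.006793 ≈ 46.2.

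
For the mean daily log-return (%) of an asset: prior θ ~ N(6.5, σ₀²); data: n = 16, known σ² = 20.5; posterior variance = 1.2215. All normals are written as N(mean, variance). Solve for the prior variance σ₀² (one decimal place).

σ₀² = 26.2

For the Normal–Normal model with known σ², precisions add: τ_n = τ₀ + n/σ².
So 1/σ₀² = 1/1.2215 − 16/20.5 = 0.818666 − 0.780488 = 0.038178.
Hence σ₀² = 1/0.038178 ≈ 26.2.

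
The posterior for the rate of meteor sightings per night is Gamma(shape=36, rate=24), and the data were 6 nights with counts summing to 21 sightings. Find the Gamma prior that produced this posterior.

Gamma(shape=15, rate=18)

A Gamma(α, β) prior (rate parametrization) on a Poisson rate with n observations summing to S gives posterior Gamma(α+S, β+n).
So α = 36 − 21 = 15 and β = 24 − 6 = 18.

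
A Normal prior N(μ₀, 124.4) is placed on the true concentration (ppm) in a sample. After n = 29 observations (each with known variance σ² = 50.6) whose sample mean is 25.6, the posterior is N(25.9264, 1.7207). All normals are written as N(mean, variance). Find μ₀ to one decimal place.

With known observation variance, the Normal–Normal posterior has precision τ_n = τ₀ + n/σ² and mean μ_n = (τ₀μ₀ + (n/σ²)x̄)/τ_n.
Here τ₀ = 1/124.4 = 0.008039 and τ_data = 29/50.6 = 0.573123, so τ_n = 0.581162.
Rearranging for μ₀: μ₀ = (μ_n·τ_n − τ_data·x̄)/τ₀ = (25.9264·0.581162 − 0.573123·25.6) / 0.008039 = 0.395490/0.008039 ≈ 49.2.

μ₀ = 49.2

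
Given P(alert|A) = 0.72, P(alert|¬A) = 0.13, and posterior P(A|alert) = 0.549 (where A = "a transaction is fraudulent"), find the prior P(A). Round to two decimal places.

In odds form, posterior odds = prior odds × likelihood ratio, so prior odds = posterior odds ÷ LR.
Posterior odds = 0.549/(1−0.549) = 1.2173. LR = 0.72/0.13 = 5.5385.
Prior odds = 1.2173/5.5385 = 0.2198, so P(A) = 0.2198/(1+0.2198) ≈ 0.18.

P(A) = 0.18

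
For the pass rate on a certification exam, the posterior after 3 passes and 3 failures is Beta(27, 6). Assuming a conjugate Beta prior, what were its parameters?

Under Beta–binomial conjugacy the posterior parameters are (a+s, b+f).
Subtract the data counts: 27−3=24, 6−3=3.

Beta(24, 3)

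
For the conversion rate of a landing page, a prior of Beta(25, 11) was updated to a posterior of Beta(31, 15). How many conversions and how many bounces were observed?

Under Beta–binomial conjugacy the posterior parameters are (α+s, β+f).
Match parameters: s=31−25=6, f=15−11=4.

6 conversions and 4 bounces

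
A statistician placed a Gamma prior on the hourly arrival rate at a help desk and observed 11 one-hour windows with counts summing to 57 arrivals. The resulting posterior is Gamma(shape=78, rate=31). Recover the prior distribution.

Gamma(shape=21, rate=20)

A Gamma(α, β) prior (rate parametrization) on a Poisson rate with n observations summing to S gives posterior Gamma(α+S, β+n).
So α = 78 − 57 = 21 and β = 31 − 11 = 20.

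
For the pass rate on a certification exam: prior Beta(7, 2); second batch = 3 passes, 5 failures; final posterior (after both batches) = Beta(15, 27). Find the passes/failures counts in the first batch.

Sequential conjugate updates are equivalent to a single update on the pooled data, so total successes = posterior α − prior α and total failures = posterior β − prior β.
Total across both batches: 15−7=8 passes, 27−2=25 failures.
Subtract the second batch: 8−3=5 passes and 25−5=20 failures.

5 passes and 20 failures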